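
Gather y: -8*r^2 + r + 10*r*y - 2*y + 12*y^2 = -8*r^2 + r + 12*y^2 + y*(10*r - 2)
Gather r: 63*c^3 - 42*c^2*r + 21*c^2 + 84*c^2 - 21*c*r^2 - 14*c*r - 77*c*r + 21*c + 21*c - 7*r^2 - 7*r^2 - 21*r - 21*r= 63*c^3 + 105*c^2 + 42*c + r^2*(-21*c - 14) + r*(-42*c^2 - 91*c - 42)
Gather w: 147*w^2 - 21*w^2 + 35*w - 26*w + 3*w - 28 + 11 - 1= 126*w^2 + 12*w - 18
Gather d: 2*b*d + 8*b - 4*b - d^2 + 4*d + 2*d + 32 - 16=4*b - d^2 + d*(2*b + 6) + 16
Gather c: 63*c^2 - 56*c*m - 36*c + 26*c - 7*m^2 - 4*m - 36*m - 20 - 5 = 63*c^2 + c*(-56*m - 10) - 7*m^2 - 40*m - 25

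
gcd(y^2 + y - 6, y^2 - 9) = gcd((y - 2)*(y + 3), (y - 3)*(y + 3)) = y + 3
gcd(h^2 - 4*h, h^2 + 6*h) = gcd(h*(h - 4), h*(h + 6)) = h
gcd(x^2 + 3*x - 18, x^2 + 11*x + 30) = x + 6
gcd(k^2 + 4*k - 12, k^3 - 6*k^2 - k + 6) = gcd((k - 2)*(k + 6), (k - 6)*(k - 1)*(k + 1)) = 1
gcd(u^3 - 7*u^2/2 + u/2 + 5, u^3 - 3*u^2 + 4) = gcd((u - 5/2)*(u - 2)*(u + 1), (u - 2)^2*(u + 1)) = u^2 - u - 2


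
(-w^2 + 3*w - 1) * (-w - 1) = w^3 - 2*w^2 - 2*w + 1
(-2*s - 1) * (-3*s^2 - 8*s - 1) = 6*s^3 + 19*s^2 + 10*s + 1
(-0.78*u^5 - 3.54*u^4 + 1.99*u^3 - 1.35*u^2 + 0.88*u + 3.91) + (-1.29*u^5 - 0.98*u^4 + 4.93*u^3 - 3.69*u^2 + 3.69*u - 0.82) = -2.07*u^5 - 4.52*u^4 + 6.92*u^3 - 5.04*u^2 + 4.57*u + 3.09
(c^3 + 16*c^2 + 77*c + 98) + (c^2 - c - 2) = c^3 + 17*c^2 + 76*c + 96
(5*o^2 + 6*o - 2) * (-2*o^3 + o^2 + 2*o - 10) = -10*o^5 - 7*o^4 + 20*o^3 - 40*o^2 - 64*o + 20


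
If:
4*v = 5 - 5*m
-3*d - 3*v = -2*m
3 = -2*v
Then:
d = 89/30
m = 11/5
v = -3/2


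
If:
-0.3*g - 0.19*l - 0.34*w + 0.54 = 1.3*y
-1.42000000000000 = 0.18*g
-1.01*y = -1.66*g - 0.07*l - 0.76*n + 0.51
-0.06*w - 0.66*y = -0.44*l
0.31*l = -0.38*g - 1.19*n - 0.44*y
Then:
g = -7.89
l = -6.56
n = 7.34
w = 44.35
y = -8.41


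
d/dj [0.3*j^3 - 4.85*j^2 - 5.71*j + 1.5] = 0.9*j^2 - 9.7*j - 5.71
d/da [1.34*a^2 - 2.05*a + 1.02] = 2.68*a - 2.05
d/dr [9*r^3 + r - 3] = 27*r^2 + 1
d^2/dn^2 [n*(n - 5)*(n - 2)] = 6*n - 14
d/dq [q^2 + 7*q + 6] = 2*q + 7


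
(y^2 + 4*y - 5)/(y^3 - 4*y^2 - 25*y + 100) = (y - 1)/(y^2 - 9*y + 20)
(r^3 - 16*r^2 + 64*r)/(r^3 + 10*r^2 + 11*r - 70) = r*(r^2 - 16*r + 64)/(r^3 + 10*r^2 + 11*r - 70)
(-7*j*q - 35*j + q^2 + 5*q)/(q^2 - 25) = (-7*j + q)/(q - 5)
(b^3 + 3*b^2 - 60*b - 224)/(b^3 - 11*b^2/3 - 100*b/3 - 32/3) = 3*(b + 7)/(3*b + 1)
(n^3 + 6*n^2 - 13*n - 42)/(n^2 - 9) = (n^2 + 9*n + 14)/(n + 3)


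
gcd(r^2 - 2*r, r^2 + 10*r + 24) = 1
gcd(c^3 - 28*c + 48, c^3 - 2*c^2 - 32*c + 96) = c^2 + 2*c - 24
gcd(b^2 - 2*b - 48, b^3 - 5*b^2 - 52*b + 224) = b - 8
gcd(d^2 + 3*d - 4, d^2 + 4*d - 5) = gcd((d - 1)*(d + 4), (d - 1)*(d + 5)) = d - 1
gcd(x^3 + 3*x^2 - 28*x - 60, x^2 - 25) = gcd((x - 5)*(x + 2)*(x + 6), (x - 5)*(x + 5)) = x - 5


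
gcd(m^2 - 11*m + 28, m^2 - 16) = m - 4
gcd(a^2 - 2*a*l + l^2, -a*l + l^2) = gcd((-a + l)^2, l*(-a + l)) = a - l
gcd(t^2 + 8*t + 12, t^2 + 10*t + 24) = t + 6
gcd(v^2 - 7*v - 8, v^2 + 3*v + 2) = v + 1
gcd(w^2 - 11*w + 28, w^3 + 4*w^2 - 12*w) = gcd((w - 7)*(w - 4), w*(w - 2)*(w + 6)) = 1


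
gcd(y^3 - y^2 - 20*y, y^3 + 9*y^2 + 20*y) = y^2 + 4*y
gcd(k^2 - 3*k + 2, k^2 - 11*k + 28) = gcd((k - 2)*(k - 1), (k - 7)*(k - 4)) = 1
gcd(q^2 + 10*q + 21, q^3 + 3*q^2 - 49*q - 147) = q^2 + 10*q + 21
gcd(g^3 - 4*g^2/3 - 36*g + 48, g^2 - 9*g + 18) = g - 6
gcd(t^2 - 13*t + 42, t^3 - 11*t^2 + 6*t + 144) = t - 6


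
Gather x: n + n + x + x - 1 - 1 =2*n + 2*x - 2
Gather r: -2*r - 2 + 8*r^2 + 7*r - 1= 8*r^2 + 5*r - 3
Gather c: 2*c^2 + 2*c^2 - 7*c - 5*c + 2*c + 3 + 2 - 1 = 4*c^2 - 10*c + 4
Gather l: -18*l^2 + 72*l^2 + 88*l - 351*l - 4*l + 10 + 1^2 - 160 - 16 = 54*l^2 - 267*l - 165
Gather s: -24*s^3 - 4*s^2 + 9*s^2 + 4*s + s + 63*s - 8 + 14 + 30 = -24*s^3 + 5*s^2 + 68*s + 36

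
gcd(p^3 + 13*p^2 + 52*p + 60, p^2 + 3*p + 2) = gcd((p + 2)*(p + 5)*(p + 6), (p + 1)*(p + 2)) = p + 2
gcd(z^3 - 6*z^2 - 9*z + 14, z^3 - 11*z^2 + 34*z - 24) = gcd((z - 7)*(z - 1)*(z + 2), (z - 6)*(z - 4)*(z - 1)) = z - 1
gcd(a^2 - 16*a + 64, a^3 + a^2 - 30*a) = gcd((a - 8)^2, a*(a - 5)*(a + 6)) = 1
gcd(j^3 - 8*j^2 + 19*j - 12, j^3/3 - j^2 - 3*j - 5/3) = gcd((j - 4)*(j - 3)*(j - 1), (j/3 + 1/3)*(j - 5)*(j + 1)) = 1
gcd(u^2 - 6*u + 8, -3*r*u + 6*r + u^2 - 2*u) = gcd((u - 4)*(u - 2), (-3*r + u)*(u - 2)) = u - 2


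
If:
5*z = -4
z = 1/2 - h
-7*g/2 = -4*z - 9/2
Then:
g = 13/35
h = 13/10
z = -4/5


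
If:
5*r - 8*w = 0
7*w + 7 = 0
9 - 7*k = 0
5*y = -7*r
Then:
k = 9/7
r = -8/5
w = -1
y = 56/25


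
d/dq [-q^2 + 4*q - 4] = 4 - 2*q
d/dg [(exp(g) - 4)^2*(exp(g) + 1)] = (exp(g) - 4)*(3*exp(g) - 2)*exp(g)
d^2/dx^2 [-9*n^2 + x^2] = 2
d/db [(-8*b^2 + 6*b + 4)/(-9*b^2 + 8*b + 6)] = 2*(-5*b^2 - 12*b + 2)/(81*b^4 - 144*b^3 - 44*b^2 + 96*b + 36)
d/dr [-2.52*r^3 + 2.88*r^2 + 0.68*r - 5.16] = -7.56*r^2 + 5.76*r + 0.68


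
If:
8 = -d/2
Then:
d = -16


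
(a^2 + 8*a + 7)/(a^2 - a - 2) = (a + 7)/(a - 2)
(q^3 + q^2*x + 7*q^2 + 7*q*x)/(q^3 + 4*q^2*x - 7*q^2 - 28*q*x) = (q^2 + q*x + 7*q + 7*x)/(q^2 + 4*q*x - 7*q - 28*x)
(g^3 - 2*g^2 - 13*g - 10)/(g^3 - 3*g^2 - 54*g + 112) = (g^3 - 2*g^2 - 13*g - 10)/(g^3 - 3*g^2 - 54*g + 112)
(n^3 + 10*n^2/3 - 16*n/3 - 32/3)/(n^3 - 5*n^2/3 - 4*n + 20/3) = (3*n^2 + 16*n + 16)/(3*n^2 + n - 10)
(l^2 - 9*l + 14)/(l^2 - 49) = (l - 2)/(l + 7)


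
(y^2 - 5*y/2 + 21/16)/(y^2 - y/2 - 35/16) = (4*y - 3)/(4*y + 5)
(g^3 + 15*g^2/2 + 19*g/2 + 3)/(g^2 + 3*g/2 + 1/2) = g + 6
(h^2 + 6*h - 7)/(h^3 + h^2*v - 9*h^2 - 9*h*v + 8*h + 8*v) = (h + 7)/(h^2 + h*v - 8*h - 8*v)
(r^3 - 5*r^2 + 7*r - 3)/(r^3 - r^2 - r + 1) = (r - 3)/(r + 1)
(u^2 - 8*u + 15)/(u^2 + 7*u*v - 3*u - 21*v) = (u - 5)/(u + 7*v)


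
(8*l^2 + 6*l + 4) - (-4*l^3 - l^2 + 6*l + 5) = 4*l^3 + 9*l^2 - 1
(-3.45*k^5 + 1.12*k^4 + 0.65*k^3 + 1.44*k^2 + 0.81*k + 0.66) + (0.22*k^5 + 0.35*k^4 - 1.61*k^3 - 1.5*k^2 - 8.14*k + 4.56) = -3.23*k^5 + 1.47*k^4 - 0.96*k^3 - 0.0600000000000001*k^2 - 7.33*k + 5.22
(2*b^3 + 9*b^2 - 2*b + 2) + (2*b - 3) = 2*b^3 + 9*b^2 - 1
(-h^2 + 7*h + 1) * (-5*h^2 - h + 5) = 5*h^4 - 34*h^3 - 17*h^2 + 34*h + 5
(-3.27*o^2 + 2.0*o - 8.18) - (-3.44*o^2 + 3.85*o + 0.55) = 0.17*o^2 - 1.85*o - 8.73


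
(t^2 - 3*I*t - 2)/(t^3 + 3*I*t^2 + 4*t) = (t - 2*I)/(t*(t + 4*I))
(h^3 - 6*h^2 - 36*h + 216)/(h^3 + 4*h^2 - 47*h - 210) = (h^2 - 12*h + 36)/(h^2 - 2*h - 35)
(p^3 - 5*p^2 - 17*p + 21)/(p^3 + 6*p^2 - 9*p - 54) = (p^2 - 8*p + 7)/(p^2 + 3*p - 18)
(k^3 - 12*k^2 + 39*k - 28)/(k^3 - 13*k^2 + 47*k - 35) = (k - 4)/(k - 5)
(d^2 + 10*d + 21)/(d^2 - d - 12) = (d + 7)/(d - 4)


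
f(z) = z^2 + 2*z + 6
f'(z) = 2*z + 2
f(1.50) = 11.25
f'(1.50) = 5.00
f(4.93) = 40.16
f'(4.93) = 11.86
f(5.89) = 52.47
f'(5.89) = 13.78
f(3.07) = 21.56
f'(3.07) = 8.14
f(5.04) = 41.48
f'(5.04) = 12.08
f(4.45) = 34.70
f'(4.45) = 10.90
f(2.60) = 17.96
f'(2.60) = 7.20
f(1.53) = 11.40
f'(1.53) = 5.06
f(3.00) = 21.00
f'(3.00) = 8.00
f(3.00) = 21.00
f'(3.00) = 8.00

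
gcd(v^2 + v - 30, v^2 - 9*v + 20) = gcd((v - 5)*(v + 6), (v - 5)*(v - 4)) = v - 5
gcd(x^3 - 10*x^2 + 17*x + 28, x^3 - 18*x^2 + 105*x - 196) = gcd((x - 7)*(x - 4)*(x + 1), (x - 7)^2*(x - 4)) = x^2 - 11*x + 28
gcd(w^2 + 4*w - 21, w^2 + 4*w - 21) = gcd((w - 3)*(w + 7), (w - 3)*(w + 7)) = w^2 + 4*w - 21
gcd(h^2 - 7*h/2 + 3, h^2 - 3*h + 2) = h - 2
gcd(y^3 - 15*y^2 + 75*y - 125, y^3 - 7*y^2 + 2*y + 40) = y - 5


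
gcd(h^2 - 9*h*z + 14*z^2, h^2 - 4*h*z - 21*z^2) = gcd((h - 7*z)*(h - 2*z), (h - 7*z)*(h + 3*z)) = -h + 7*z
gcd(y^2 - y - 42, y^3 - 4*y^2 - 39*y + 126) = y^2 - y - 42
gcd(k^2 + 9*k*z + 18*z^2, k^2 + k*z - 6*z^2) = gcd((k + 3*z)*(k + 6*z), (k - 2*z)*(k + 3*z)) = k + 3*z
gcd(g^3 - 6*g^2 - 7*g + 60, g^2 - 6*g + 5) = g - 5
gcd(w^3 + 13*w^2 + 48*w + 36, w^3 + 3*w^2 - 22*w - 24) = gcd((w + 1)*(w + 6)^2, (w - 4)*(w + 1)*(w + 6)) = w^2 + 7*w + 6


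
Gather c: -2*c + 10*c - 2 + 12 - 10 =8*c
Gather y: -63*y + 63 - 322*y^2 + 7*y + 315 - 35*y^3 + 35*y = -35*y^3 - 322*y^2 - 21*y + 378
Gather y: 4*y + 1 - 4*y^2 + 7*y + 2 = -4*y^2 + 11*y + 3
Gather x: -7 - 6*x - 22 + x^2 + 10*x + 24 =x^2 + 4*x - 5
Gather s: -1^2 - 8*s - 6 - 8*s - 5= -16*s - 12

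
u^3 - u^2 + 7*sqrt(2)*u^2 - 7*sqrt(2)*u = u*(u - 1)*(u + 7*sqrt(2))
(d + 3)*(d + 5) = d^2 + 8*d + 15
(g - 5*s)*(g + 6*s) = g^2 + g*s - 30*s^2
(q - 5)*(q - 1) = q^2 - 6*q + 5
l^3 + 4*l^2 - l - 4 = (l - 1)*(l + 1)*(l + 4)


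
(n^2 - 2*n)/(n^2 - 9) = n*(n - 2)/(n^2 - 9)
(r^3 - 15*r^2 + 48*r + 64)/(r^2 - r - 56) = (r^2 - 7*r - 8)/(r + 7)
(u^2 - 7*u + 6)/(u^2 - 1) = (u - 6)/(u + 1)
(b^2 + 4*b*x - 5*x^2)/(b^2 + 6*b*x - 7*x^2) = (b + 5*x)/(b + 7*x)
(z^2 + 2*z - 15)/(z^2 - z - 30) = (z - 3)/(z - 6)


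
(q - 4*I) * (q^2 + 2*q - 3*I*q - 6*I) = q^3 + 2*q^2 - 7*I*q^2 - 12*q - 14*I*q - 24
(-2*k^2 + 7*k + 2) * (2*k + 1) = -4*k^3 + 12*k^2 + 11*k + 2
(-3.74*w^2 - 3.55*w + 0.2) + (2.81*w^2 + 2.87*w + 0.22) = -0.93*w^2 - 0.68*w + 0.42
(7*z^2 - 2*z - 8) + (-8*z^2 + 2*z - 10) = -z^2 - 18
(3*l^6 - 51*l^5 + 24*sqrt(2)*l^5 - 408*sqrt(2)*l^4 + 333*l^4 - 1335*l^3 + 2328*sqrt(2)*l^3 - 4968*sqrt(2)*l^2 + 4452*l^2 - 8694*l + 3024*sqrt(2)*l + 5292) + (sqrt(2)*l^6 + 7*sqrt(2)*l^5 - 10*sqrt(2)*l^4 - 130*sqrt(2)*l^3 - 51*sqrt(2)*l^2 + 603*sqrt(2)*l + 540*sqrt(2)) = sqrt(2)*l^6 + 3*l^6 - 51*l^5 + 31*sqrt(2)*l^5 - 418*sqrt(2)*l^4 + 333*l^4 - 1335*l^3 + 2198*sqrt(2)*l^3 - 5019*sqrt(2)*l^2 + 4452*l^2 - 8694*l + 3627*sqrt(2)*l + 540*sqrt(2) + 5292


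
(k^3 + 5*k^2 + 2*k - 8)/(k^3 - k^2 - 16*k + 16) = (k + 2)/(k - 4)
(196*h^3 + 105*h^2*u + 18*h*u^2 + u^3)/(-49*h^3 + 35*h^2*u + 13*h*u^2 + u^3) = (4*h + u)/(-h + u)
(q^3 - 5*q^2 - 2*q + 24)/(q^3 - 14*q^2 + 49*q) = (q^3 - 5*q^2 - 2*q + 24)/(q*(q^2 - 14*q + 49))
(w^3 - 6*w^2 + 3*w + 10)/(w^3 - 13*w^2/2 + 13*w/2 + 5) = 2*(w + 1)/(2*w + 1)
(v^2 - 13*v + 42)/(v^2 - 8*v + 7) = (v - 6)/(v - 1)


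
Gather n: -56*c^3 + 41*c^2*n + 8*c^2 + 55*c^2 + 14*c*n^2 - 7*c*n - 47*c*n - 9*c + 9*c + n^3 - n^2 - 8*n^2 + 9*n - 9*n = -56*c^3 + 63*c^2 + n^3 + n^2*(14*c - 9) + n*(41*c^2 - 54*c)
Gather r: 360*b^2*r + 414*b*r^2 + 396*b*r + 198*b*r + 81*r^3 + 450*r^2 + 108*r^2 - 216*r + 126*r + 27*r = 81*r^3 + r^2*(414*b + 558) + r*(360*b^2 + 594*b - 63)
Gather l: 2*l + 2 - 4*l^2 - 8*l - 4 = -4*l^2 - 6*l - 2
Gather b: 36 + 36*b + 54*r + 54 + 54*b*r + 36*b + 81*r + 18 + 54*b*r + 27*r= b*(108*r + 72) + 162*r + 108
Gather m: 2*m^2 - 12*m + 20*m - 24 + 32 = 2*m^2 + 8*m + 8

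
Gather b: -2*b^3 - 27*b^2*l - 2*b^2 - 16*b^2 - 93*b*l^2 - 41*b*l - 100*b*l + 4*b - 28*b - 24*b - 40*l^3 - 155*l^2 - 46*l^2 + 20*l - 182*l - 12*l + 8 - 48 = -2*b^3 + b^2*(-27*l - 18) + b*(-93*l^2 - 141*l - 48) - 40*l^3 - 201*l^2 - 174*l - 40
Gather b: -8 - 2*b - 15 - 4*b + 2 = -6*b - 21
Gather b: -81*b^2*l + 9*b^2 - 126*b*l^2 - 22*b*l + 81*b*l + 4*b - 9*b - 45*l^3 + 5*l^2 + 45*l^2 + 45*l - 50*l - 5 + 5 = b^2*(9 - 81*l) + b*(-126*l^2 + 59*l - 5) - 45*l^3 + 50*l^2 - 5*l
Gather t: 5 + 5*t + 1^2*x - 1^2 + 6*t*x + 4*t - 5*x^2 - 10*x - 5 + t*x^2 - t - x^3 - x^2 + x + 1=t*(x^2 + 6*x + 8) - x^3 - 6*x^2 - 8*x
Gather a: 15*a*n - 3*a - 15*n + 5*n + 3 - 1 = a*(15*n - 3) - 10*n + 2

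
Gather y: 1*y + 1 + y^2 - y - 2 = y^2 - 1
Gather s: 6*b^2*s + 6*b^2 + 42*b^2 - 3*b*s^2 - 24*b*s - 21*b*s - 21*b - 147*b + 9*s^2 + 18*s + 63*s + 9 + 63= 48*b^2 - 168*b + s^2*(9 - 3*b) + s*(6*b^2 - 45*b + 81) + 72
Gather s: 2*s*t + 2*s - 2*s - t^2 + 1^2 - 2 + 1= 2*s*t - t^2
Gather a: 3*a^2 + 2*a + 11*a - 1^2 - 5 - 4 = 3*a^2 + 13*a - 10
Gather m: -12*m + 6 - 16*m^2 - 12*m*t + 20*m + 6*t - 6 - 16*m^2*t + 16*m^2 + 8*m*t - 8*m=-16*m^2*t - 4*m*t + 6*t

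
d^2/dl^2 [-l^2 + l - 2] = -2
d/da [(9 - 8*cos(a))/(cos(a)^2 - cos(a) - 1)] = (-8*cos(a)^2 + 18*cos(a) - 17)*sin(a)/(sin(a)^2 + cos(a))^2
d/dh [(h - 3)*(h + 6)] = 2*h + 3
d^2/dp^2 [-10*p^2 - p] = -20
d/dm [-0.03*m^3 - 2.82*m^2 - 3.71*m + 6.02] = -0.09*m^2 - 5.64*m - 3.71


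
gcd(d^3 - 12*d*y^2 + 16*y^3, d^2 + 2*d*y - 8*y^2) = -d^2 - 2*d*y + 8*y^2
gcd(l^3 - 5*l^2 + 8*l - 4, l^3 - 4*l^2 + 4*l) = l^2 - 4*l + 4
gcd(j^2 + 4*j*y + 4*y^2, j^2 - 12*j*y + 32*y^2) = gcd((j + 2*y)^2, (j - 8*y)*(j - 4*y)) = 1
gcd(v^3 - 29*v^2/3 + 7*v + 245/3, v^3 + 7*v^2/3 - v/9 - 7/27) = v + 7/3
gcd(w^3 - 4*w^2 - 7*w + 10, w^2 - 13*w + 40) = w - 5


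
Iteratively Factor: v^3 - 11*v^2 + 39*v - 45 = (v - 5)*(v^2 - 6*v + 9) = (v - 5)*(v - 3)*(v - 3)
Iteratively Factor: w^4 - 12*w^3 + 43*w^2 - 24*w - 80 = (w - 4)*(w^3 - 8*w^2 + 11*w + 20) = (w - 4)^2*(w^2 - 4*w - 5) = (w - 4)^2*(w + 1)*(w - 5)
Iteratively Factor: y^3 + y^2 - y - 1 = (y + 1)*(y^2 - 1) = (y + 1)^2*(y - 1)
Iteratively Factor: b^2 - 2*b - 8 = (b + 2)*(b - 4)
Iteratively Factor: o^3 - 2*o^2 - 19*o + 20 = (o + 4)*(o^2 - 6*o + 5) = (o - 1)*(o + 4)*(o - 5)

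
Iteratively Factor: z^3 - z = (z - 1)*(z^2 + z) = (z - 1)*(z + 1)*(z)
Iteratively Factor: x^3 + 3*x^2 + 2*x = (x)*(x^2 + 3*x + 2) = x*(x + 1)*(x + 2)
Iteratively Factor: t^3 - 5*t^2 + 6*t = (t - 2)*(t^2 - 3*t) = t*(t - 2)*(t - 3)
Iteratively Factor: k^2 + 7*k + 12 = (k + 3)*(k + 4)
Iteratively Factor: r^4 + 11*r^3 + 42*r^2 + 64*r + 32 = (r + 4)*(r^3 + 7*r^2 + 14*r + 8) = (r + 2)*(r + 4)*(r^2 + 5*r + 4) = (r + 1)*(r + 2)*(r + 4)*(r + 4)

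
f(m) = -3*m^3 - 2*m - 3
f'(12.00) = -1298.00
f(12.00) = -5211.00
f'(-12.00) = -1298.00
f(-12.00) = 5205.00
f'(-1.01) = -11.18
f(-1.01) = 2.11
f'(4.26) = -165.33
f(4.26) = -243.45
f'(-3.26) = -97.65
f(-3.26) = 107.46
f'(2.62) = -63.78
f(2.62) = -62.19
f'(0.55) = -4.72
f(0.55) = -4.60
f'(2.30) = -49.61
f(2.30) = -44.10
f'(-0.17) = -2.26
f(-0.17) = -2.65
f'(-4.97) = -224.31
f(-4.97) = 375.23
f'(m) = -9*m^2 - 2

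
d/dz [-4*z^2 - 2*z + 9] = -8*z - 2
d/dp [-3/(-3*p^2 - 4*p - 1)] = 6*(-3*p - 2)/(3*p^2 + 4*p + 1)^2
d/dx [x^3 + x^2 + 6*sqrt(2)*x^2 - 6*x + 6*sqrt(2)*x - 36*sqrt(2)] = 3*x^2 + 2*x + 12*sqrt(2)*x - 6 + 6*sqrt(2)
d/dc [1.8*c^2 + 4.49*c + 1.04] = 3.6*c + 4.49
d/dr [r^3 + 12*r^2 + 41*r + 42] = 3*r^2 + 24*r + 41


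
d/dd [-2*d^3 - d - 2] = -6*d^2 - 1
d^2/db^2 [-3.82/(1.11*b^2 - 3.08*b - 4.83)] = (-9.413244*b^2 + 26.119632*b + 3.82*(2.22*b - 3.08)*(4.44*b - 6.16) + 40.960332)/(-1.11*b^2 + 3.08*b + 4.83)^3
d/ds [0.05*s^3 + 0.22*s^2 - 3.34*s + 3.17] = 0.15*s^2 + 0.44*s - 3.34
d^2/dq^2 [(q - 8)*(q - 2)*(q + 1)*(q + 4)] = 12*q^2 - 30*q - 60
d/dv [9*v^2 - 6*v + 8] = 18*v - 6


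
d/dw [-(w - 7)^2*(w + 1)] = (5 - 3*w)*(w - 7)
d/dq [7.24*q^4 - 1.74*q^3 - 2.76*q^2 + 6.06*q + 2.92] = 28.96*q^3 - 5.22*q^2 - 5.52*q + 6.06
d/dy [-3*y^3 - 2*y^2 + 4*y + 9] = -9*y^2 - 4*y + 4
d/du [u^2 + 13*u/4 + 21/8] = 2*u + 13/4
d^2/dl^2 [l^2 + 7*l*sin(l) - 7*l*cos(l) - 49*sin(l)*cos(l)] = 7*sqrt(2)*l*cos(l + pi/4) + 98*sin(2*l) + 14*sqrt(2)*sin(l + pi/4) + 2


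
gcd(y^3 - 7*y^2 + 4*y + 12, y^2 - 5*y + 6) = y - 2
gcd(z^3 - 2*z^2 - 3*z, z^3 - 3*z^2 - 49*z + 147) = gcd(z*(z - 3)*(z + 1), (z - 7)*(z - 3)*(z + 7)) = z - 3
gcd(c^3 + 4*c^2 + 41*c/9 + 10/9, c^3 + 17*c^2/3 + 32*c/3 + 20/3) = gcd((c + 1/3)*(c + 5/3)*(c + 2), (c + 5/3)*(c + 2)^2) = c^2 + 11*c/3 + 10/3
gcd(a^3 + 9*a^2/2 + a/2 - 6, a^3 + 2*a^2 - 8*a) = a + 4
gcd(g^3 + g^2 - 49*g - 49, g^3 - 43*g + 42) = g + 7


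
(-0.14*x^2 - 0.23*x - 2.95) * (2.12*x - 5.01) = -0.2968*x^3 + 0.2138*x^2 - 5.1017*x + 14.7795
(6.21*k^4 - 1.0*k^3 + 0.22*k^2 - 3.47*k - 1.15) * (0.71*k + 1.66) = 4.4091*k^5 + 9.5986*k^4 - 1.5038*k^3 - 2.0985*k^2 - 6.5767*k - 1.909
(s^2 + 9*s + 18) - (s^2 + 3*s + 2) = 6*s + 16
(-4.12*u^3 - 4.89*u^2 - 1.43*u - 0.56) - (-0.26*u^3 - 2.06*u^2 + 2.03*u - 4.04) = -3.86*u^3 - 2.83*u^2 - 3.46*u + 3.48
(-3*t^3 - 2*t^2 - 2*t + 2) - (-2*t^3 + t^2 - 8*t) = -t^3 - 3*t^2 + 6*t + 2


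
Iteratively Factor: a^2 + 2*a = (a + 2)*(a)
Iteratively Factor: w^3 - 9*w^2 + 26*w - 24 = (w - 3)*(w^2 - 6*w + 8) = (w - 4)*(w - 3)*(w - 2)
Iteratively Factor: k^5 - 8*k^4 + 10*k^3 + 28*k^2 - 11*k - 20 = (k + 1)*(k^4 - 9*k^3 + 19*k^2 + 9*k - 20) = (k + 1)^2*(k^3 - 10*k^2 + 29*k - 20) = (k - 1)*(k + 1)^2*(k^2 - 9*k + 20) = (k - 5)*(k - 1)*(k + 1)^2*(k - 4)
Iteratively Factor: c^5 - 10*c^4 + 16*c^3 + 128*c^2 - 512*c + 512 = (c + 4)*(c^4 - 14*c^3 + 72*c^2 - 160*c + 128) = (c - 4)*(c + 4)*(c^3 - 10*c^2 + 32*c - 32) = (c - 4)^2*(c + 4)*(c^2 - 6*c + 8) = (c - 4)^2*(c - 2)*(c + 4)*(c - 4)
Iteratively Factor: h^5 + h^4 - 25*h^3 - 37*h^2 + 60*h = (h)*(h^4 + h^3 - 25*h^2 - 37*h + 60) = h*(h - 1)*(h^3 + 2*h^2 - 23*h - 60) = h*(h - 5)*(h - 1)*(h^2 + 7*h + 12) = h*(h - 5)*(h - 1)*(h + 4)*(h + 3)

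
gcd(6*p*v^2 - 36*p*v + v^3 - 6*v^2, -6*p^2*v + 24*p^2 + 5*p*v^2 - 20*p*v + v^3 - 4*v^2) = 6*p + v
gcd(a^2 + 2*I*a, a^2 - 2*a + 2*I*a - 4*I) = a + 2*I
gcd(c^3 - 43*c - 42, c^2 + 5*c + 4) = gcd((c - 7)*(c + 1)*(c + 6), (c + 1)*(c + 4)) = c + 1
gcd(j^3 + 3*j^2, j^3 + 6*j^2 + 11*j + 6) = j + 3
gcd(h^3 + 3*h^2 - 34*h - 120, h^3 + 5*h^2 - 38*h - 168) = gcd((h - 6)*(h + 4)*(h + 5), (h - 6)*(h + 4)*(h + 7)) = h^2 - 2*h - 24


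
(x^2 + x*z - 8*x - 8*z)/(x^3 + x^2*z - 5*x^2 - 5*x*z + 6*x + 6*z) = (x - 8)/(x^2 - 5*x + 6)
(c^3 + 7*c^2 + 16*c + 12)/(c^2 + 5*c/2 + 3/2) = 2*(c^3 + 7*c^2 + 16*c + 12)/(2*c^2 + 5*c + 3)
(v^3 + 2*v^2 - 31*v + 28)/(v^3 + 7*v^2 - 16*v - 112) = (v - 1)/(v + 4)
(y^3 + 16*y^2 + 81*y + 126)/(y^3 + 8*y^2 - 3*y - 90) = (y^2 + 10*y + 21)/(y^2 + 2*y - 15)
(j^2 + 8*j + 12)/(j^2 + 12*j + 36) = (j + 2)/(j + 6)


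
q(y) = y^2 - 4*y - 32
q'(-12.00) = -28.00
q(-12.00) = 160.00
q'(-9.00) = -22.00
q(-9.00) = 85.00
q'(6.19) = 8.38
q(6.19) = -18.44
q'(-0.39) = -4.78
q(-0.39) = -30.29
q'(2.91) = 1.82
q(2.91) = -35.17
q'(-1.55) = -7.10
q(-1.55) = -23.40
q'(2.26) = 0.52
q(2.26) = -35.93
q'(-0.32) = -4.64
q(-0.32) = -30.62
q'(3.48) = 2.96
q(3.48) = -33.81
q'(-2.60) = -9.20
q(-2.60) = -14.84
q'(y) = 2*y - 4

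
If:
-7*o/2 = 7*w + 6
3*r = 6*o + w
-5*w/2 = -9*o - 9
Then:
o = -312/287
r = -654/287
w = -90/287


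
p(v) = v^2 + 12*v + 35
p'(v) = 2*v + 12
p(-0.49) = 29.36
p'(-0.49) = 11.02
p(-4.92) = 0.17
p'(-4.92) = 2.16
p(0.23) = 37.81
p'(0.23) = 12.46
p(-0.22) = 32.41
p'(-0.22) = 11.56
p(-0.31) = 31.38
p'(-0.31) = 11.38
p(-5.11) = -0.21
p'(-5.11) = 1.78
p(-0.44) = 29.91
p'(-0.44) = 11.12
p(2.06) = 63.96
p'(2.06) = 16.12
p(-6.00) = -1.00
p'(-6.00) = 0.00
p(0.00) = 35.00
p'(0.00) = 12.00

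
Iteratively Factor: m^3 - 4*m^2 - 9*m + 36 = (m - 4)*(m^2 - 9) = (m - 4)*(m + 3)*(m - 3)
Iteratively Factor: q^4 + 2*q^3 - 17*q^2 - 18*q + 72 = (q + 3)*(q^3 - q^2 - 14*q + 24) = (q - 3)*(q + 3)*(q^2 + 2*q - 8) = (q - 3)*(q + 3)*(q + 4)*(q - 2)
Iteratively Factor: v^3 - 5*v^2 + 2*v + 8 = (v + 1)*(v^2 - 6*v + 8) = (v - 2)*(v + 1)*(v - 4)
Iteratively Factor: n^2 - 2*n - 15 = (n - 5)*(n + 3)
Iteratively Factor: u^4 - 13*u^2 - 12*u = (u + 1)*(u^3 - u^2 - 12*u) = (u - 4)*(u + 1)*(u^2 + 3*u) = u*(u - 4)*(u + 1)*(u + 3)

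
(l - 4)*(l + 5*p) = l^2 + 5*l*p - 4*l - 20*p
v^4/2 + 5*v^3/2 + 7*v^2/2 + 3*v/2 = v*(v/2 + 1/2)*(v + 1)*(v + 3)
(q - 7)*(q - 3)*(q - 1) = q^3 - 11*q^2 + 31*q - 21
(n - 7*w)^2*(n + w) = n^3 - 13*n^2*w + 35*n*w^2 + 49*w^3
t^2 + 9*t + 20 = (t + 4)*(t + 5)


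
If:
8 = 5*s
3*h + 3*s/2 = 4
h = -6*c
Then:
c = -4/45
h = 8/15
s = 8/5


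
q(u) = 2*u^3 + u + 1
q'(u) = 6*u^2 + 1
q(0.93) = 3.54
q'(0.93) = 6.19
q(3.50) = 90.25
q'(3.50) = 74.50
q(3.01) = 58.55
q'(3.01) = 55.36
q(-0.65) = -0.20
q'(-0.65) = 3.54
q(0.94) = 3.60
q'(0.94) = 6.30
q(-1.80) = -12.46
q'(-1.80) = 20.44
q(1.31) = 6.81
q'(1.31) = 11.30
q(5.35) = 312.61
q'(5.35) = 172.74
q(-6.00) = -437.00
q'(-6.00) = 217.00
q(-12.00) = -3467.00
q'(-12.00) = 865.00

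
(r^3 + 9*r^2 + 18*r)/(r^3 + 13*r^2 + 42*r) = (r + 3)/(r + 7)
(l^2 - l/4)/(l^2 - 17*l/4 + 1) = l/(l - 4)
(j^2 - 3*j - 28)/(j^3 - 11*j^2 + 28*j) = (j + 4)/(j*(j - 4))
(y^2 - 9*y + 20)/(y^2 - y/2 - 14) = 2*(y - 5)/(2*y + 7)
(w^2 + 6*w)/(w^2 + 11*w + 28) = w*(w + 6)/(w^2 + 11*w + 28)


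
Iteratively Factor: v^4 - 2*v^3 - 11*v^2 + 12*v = (v - 4)*(v^3 + 2*v^2 - 3*v) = (v - 4)*(v + 3)*(v^2 - v) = (v - 4)*(v - 1)*(v + 3)*(v)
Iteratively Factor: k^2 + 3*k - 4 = (k + 4)*(k - 1)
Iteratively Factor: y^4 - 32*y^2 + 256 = (y - 4)*(y^3 + 4*y^2 - 16*y - 64) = (y - 4)*(y + 4)*(y^2 - 16) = (y - 4)*(y + 4)^2*(y - 4)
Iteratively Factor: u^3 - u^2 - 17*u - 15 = (u + 3)*(u^2 - 4*u - 5) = (u + 1)*(u + 3)*(u - 5)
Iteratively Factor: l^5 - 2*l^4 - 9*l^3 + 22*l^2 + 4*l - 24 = (l - 2)*(l^4 - 9*l^2 + 4*l + 12) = (l - 2)^2*(l^3 + 2*l^2 - 5*l - 6) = (l - 2)^2*(l + 3)*(l^2 - l - 2) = (l - 2)^3*(l + 3)*(l + 1)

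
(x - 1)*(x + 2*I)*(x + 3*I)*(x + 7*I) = x^4 - x^3 + 12*I*x^3 - 41*x^2 - 12*I*x^2 + 41*x - 42*I*x + 42*I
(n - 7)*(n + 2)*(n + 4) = n^3 - n^2 - 34*n - 56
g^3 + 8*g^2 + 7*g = g*(g + 1)*(g + 7)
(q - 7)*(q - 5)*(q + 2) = q^3 - 10*q^2 + 11*q + 70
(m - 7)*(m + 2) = m^2 - 5*m - 14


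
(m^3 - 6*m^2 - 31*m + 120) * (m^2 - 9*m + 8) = m^5 - 15*m^4 + 31*m^3 + 351*m^2 - 1328*m + 960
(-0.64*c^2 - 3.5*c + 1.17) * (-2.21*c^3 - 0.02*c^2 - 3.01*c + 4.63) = 1.4144*c^5 + 7.7478*c^4 - 0.5893*c^3 + 7.5484*c^2 - 19.7267*c + 5.4171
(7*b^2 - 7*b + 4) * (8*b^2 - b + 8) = 56*b^4 - 63*b^3 + 95*b^2 - 60*b + 32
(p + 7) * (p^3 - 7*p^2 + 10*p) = p^4 - 39*p^2 + 70*p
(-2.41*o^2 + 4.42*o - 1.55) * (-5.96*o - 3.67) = 14.3636*o^3 - 17.4985*o^2 - 6.9834*o + 5.6885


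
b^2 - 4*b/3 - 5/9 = (b - 5/3)*(b + 1/3)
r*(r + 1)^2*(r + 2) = r^4 + 4*r^3 + 5*r^2 + 2*r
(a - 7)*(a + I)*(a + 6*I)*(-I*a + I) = -I*a^4 + 7*a^3 + 8*I*a^3 - 56*a^2 - I*a^2 + 49*a - 48*I*a + 42*I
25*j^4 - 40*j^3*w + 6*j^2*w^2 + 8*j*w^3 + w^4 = (-j + w)^2*(5*j + w)^2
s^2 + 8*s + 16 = (s + 4)^2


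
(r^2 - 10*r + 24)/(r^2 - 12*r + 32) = (r - 6)/(r - 8)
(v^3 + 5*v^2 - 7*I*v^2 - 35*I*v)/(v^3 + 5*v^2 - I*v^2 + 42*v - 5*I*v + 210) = v/(v + 6*I)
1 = 1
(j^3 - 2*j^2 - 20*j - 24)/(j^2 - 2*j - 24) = (j^2 + 4*j + 4)/(j + 4)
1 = 1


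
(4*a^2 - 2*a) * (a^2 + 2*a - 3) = 4*a^4 + 6*a^3 - 16*a^2 + 6*a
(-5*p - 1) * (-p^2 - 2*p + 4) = 5*p^3 + 11*p^2 - 18*p - 4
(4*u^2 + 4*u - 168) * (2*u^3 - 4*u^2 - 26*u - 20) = 8*u^5 - 8*u^4 - 456*u^3 + 488*u^2 + 4288*u + 3360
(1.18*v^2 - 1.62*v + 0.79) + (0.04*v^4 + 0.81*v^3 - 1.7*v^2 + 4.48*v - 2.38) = 0.04*v^4 + 0.81*v^3 - 0.52*v^2 + 2.86*v - 1.59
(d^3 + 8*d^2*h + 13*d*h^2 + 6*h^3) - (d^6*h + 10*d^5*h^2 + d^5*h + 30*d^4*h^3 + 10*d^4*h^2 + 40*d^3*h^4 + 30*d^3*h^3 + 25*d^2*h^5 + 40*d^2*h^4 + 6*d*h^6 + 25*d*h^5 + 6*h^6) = -d^6*h - 10*d^5*h^2 - d^5*h - 30*d^4*h^3 - 10*d^4*h^2 - 40*d^3*h^4 - 30*d^3*h^3 + d^3 - 25*d^2*h^5 - 40*d^2*h^4 + 8*d^2*h - 6*d*h^6 - 25*d*h^5 + 13*d*h^2 - 6*h^6 + 6*h^3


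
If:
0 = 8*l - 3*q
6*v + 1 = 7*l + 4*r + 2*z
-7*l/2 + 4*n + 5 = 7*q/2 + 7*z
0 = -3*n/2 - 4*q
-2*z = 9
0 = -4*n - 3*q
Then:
No Solution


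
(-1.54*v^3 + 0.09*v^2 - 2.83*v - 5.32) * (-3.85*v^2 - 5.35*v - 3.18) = 5.929*v^5 + 7.8925*v^4 + 15.3112*v^3 + 35.3363*v^2 + 37.4614*v + 16.9176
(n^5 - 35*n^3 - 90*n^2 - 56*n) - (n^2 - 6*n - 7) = n^5 - 35*n^3 - 91*n^2 - 50*n + 7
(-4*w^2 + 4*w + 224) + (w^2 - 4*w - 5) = 219 - 3*w^2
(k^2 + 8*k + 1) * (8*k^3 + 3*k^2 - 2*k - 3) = 8*k^5 + 67*k^4 + 30*k^3 - 16*k^2 - 26*k - 3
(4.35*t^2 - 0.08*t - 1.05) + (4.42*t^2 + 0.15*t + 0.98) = 8.77*t^2 + 0.07*t - 0.0700000000000001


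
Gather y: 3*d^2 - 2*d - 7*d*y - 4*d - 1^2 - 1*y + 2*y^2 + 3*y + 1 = 3*d^2 - 6*d + 2*y^2 + y*(2 - 7*d)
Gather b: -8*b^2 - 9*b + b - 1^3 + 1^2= -8*b^2 - 8*b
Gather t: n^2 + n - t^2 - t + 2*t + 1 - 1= n^2 + n - t^2 + t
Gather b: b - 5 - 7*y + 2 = b - 7*y - 3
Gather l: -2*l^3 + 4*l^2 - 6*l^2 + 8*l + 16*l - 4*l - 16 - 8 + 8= -2*l^3 - 2*l^2 + 20*l - 16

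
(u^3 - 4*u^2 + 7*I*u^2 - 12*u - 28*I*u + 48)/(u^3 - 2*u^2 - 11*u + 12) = (u^2 + 7*I*u - 12)/(u^2 + 2*u - 3)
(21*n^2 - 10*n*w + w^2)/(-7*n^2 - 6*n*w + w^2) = (-3*n + w)/(n + w)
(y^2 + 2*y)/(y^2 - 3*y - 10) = y/(y - 5)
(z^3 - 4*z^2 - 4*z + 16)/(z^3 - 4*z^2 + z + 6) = (z^2 - 2*z - 8)/(z^2 - 2*z - 3)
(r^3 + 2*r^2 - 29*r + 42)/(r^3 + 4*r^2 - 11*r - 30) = (r^2 + 5*r - 14)/(r^2 + 7*r + 10)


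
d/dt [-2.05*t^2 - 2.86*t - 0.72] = -4.1*t - 2.86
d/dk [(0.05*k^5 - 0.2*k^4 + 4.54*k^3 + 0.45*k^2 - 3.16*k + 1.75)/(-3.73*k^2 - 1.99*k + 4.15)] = (-0.5595*k^6 + 1.094*k^5 - 14.7027*k^4 - 21.3892*k^3 + 43.8407*k^2 + 16.79*k - 9.6315)/(13.9129*k^4 + 14.8454*k^3 - 26.9989*k^2 - 16.517*k + 17.2225)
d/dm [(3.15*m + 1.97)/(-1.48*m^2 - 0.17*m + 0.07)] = (4.662*m^2 + 5.8312*m + 0.5554)/(2.1904*m^4 + 0.5032*m^3 - 0.1783*m^2 - 0.0238*m + 0.0049)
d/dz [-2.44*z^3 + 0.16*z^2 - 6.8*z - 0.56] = -7.32*z^2 + 0.32*z - 6.8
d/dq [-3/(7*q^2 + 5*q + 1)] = 3*(14*q + 5)/(7*q^2 + 5*q + 1)^2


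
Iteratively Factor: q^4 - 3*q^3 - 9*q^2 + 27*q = (q - 3)*(q^3 - 9*q) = (q - 3)*(q + 3)*(q^2 - 3*q) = (q - 3)^2*(q + 3)*(q)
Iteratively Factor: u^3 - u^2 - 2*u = (u)*(u^2 - u - 2) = u*(u - 2)*(u + 1)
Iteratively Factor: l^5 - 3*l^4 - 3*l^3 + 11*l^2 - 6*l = (l - 3)*(l^4 - 3*l^2 + 2*l) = l*(l - 3)*(l^3 - 3*l + 2) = l*(l - 3)*(l - 1)*(l^2 + l - 2) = l*(l - 3)*(l - 1)^2*(l + 2)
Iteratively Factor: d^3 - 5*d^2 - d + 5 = (d + 1)*(d^2 - 6*d + 5) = (d - 1)*(d + 1)*(d - 5)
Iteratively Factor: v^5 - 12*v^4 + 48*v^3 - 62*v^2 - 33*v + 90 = (v - 2)*(v^4 - 10*v^3 + 28*v^2 - 6*v - 45) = (v - 3)*(v - 2)*(v^3 - 7*v^2 + 7*v + 15) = (v - 3)*(v - 2)*(v + 1)*(v^2 - 8*v + 15) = (v - 3)^2*(v - 2)*(v + 1)*(v - 5)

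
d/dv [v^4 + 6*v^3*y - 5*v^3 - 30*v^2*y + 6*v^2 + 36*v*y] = 4*v^3 + 18*v^2*y - 15*v^2 - 60*v*y + 12*v + 36*y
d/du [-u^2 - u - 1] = -2*u - 1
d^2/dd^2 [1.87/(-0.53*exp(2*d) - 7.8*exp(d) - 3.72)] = (-1.87*(1.06*exp(d) + 7.8)*(2.12*exp(d) + 15.6)*exp(d) + (3.9644*exp(d) + 14.586)*(0.53*exp(2*d) + 7.8*exp(d) + 3.72))*exp(d)/(0.53*exp(2*d) + 7.8*exp(d) + 3.72)^3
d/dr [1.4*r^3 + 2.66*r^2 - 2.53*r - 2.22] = 4.2*r^2 + 5.32*r - 2.53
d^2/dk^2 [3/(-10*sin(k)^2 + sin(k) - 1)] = 3*(400*sin(k)^4 - 30*sin(k)^3 - 639*sin(k)^2 + 61*sin(k) + 18)/(10*sin(k)^2 - sin(k) + 1)^3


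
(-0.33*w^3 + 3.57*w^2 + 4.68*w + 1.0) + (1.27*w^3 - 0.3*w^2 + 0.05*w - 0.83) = 0.94*w^3 + 3.27*w^2 + 4.73*w + 0.17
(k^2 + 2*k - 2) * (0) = 0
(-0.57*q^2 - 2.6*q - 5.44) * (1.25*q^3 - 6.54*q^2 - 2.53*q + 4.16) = -0.7125*q^5 + 0.4778*q^4 + 11.6461*q^3 + 39.7844*q^2 + 2.9472*q - 22.6304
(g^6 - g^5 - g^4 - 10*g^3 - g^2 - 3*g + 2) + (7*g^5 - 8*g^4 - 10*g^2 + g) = g^6 + 6*g^5 - 9*g^4 - 10*g^3 - 11*g^2 - 2*g + 2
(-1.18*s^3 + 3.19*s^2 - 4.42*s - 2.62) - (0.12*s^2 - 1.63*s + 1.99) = -1.18*s^3 + 3.07*s^2 - 2.79*s - 4.61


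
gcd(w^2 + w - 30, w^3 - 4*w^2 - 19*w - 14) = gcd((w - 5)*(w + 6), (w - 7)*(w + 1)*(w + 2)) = 1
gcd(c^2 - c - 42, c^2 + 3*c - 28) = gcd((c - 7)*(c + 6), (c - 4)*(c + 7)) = 1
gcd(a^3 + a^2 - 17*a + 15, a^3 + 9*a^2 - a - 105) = a^2 + 2*a - 15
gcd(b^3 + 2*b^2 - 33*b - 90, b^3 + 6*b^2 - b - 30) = b^2 + 8*b + 15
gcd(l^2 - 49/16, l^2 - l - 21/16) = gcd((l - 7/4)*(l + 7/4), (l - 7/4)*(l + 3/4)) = l - 7/4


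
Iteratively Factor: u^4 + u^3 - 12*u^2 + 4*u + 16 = (u - 2)*(u^3 + 3*u^2 - 6*u - 8) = (u - 2)^2*(u^2 + 5*u + 4) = (u - 2)^2*(u + 1)*(u + 4)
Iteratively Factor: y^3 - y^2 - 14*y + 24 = (y + 4)*(y^2 - 5*y + 6) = (y - 3)*(y + 4)*(y - 2)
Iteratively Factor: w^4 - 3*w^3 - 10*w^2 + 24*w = (w - 4)*(w^3 + w^2 - 6*w) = (w - 4)*(w - 2)*(w^2 + 3*w) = w*(w - 4)*(w - 2)*(w + 3)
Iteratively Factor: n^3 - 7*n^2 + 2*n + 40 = (n - 5)*(n^2 - 2*n - 8) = (n - 5)*(n + 2)*(n - 4)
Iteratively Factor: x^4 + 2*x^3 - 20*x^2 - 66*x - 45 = (x + 3)*(x^3 - x^2 - 17*x - 15) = (x + 1)*(x + 3)*(x^2 - 2*x - 15) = (x + 1)*(x + 3)^2*(x - 5)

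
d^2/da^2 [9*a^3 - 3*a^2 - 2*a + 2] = 54*a - 6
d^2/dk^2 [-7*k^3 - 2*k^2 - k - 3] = -42*k - 4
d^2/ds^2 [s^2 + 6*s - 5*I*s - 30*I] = 2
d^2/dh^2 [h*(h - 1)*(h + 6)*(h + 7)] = 12*h^2 + 72*h + 58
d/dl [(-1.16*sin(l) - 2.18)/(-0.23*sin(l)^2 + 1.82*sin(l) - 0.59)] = (-0.2668*sin(l)^2 - 1.0028*sin(l) + 4.652)*cos(l)/(0.0529*sin(l)^4 - 0.8372*sin(l)^3 + 3.5838*sin(l)^2 - 2.1476*sin(l) + 0.3481)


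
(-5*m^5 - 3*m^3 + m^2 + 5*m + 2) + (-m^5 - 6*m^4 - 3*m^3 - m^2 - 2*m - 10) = -6*m^5 - 6*m^4 - 6*m^3 + 3*m - 8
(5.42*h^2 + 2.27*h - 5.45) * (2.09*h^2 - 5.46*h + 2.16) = 11.3278*h^4 - 24.8489*h^3 - 12.0775*h^2 + 34.6602*h - 11.772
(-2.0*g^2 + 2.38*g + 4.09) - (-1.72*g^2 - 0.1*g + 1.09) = -0.28*g^2 + 2.48*g + 3.0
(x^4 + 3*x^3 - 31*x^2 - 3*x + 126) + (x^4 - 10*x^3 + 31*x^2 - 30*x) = 2*x^4 - 7*x^3 - 33*x + 126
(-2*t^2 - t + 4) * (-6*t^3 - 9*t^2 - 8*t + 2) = 12*t^5 + 24*t^4 + t^3 - 32*t^2 - 34*t + 8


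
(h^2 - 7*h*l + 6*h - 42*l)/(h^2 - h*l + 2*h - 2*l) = (h^2 - 7*h*l + 6*h - 42*l)/(h^2 - h*l + 2*h - 2*l)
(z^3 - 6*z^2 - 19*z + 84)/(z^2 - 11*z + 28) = (z^2 + z - 12)/(z - 4)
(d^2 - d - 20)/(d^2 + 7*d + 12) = (d - 5)/(d + 3)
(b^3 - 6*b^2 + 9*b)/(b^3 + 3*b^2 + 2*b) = (b^2 - 6*b + 9)/(b^2 + 3*b + 2)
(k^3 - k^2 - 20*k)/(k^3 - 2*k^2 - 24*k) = (k - 5)/(k - 6)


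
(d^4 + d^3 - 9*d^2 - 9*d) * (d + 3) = d^5 + 4*d^4 - 6*d^3 - 36*d^2 - 27*d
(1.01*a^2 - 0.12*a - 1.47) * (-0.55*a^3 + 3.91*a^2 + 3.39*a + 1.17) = -0.5555*a^5 + 4.0151*a^4 + 3.7632*a^3 - 4.9728*a^2 - 5.1237*a - 1.7199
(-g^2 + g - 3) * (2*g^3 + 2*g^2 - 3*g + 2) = -2*g^5 - g^3 - 11*g^2 + 11*g - 6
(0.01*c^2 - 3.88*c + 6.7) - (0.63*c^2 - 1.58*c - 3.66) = -0.62*c^2 - 2.3*c + 10.36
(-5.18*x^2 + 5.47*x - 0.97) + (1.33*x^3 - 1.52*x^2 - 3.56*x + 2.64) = 1.33*x^3 - 6.7*x^2 + 1.91*x + 1.67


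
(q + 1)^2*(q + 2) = q^3 + 4*q^2 + 5*q + 2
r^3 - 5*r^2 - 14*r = r*(r - 7)*(r + 2)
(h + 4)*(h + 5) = h^2 + 9*h + 20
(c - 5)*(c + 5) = c^2 - 25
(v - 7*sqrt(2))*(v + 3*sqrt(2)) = v^2 - 4*sqrt(2)*v - 42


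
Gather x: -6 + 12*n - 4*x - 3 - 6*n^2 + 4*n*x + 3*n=-6*n^2 + 15*n + x*(4*n - 4) - 9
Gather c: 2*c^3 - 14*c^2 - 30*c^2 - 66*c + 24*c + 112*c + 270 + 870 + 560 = 2*c^3 - 44*c^2 + 70*c + 1700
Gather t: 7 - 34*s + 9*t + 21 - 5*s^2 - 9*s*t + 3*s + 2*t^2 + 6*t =-5*s^2 - 31*s + 2*t^2 + t*(15 - 9*s) + 28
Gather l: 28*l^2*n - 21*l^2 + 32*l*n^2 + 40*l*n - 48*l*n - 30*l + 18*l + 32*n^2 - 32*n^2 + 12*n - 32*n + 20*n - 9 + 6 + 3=l^2*(28*n - 21) + l*(32*n^2 - 8*n - 12)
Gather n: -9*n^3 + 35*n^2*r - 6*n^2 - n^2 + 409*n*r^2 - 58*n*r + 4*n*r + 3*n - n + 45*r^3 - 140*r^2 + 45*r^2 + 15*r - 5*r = -9*n^3 + n^2*(35*r - 7) + n*(409*r^2 - 54*r + 2) + 45*r^3 - 95*r^2 + 10*r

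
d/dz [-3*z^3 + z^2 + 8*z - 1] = -9*z^2 + 2*z + 8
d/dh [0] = 0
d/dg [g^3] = 3*g^2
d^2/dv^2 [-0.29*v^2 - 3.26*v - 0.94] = -0.580000000000000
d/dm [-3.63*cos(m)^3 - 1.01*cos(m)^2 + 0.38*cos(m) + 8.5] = (10.89*cos(m)^2 + 2.02*cos(m) - 0.38)*sin(m)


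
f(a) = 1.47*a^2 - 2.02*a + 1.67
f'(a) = 2.94*a - 2.02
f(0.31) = 1.19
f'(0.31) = -1.11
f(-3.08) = 21.84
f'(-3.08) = -11.08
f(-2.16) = 12.89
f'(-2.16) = -8.37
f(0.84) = 1.01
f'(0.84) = 0.45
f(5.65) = 37.18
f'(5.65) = 14.59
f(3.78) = 15.04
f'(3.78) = 9.09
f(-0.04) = 1.75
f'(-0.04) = -2.14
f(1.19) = 1.35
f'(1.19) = 1.48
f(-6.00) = 66.71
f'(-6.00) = -19.66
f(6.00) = 42.47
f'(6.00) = 15.62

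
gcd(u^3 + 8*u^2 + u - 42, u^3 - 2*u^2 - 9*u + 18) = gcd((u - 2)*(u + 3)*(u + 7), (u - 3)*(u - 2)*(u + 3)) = u^2 + u - 6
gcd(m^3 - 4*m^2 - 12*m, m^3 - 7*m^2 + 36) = m^2 - 4*m - 12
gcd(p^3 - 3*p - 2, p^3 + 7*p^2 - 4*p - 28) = p - 2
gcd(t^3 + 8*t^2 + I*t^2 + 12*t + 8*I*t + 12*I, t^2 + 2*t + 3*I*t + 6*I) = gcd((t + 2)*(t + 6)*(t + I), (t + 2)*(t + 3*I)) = t + 2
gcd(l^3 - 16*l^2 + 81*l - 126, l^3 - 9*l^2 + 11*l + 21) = l^2 - 10*l + 21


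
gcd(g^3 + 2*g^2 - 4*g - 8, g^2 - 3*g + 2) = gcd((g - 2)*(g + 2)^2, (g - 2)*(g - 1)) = g - 2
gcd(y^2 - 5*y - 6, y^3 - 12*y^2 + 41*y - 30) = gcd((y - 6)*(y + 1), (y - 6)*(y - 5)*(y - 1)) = y - 6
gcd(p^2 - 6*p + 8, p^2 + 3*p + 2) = 1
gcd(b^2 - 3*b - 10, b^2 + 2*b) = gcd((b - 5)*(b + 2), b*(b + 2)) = b + 2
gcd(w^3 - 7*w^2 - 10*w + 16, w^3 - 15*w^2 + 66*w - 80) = w - 8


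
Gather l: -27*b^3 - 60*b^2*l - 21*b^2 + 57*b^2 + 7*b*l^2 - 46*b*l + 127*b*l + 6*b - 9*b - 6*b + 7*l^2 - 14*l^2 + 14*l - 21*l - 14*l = -27*b^3 + 36*b^2 - 9*b + l^2*(7*b - 7) + l*(-60*b^2 + 81*b - 21)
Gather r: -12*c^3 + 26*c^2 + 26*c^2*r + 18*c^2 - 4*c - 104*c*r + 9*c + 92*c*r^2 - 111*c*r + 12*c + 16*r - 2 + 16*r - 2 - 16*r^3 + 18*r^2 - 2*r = -12*c^3 + 44*c^2 + 17*c - 16*r^3 + r^2*(92*c + 18) + r*(26*c^2 - 215*c + 30) - 4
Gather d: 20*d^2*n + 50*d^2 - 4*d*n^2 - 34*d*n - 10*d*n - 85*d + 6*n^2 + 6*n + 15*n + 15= d^2*(20*n + 50) + d*(-4*n^2 - 44*n - 85) + 6*n^2 + 21*n + 15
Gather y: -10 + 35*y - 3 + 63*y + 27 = 98*y + 14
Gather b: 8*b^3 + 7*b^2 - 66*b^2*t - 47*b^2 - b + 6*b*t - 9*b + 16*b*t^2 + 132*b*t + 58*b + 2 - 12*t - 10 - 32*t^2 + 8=8*b^3 + b^2*(-66*t - 40) + b*(16*t^2 + 138*t + 48) - 32*t^2 - 12*t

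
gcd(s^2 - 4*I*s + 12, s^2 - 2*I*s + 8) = s + 2*I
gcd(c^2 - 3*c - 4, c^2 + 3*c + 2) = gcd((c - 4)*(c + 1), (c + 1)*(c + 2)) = c + 1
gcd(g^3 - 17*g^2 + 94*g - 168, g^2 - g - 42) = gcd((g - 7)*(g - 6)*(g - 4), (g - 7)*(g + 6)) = g - 7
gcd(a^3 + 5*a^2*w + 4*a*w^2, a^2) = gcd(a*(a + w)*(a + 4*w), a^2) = a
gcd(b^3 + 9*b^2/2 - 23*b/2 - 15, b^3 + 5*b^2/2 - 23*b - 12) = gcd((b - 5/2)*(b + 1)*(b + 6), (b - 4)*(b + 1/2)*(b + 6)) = b + 6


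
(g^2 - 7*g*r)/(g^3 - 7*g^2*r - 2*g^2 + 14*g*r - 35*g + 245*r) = g/(g^2 - 2*g - 35)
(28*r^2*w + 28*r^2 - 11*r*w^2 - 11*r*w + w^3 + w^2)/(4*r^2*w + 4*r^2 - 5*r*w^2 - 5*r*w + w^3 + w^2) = (7*r - w)/(r - w)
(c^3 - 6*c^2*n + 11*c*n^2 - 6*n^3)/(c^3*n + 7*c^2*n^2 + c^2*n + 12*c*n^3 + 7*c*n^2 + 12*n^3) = (c^3 - 6*c^2*n + 11*c*n^2 - 6*n^3)/(n*(c^3 + 7*c^2*n + c^2 + 12*c*n^2 + 7*c*n + 12*n^2))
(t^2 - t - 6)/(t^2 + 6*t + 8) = (t - 3)/(t + 4)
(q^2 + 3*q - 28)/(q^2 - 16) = (q + 7)/(q + 4)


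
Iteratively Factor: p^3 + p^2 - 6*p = (p + 3)*(p^2 - 2*p) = (p - 2)*(p + 3)*(p)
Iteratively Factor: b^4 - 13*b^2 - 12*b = (b)*(b^3 - 13*b - 12) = b*(b + 1)*(b^2 - b - 12) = b*(b - 4)*(b + 1)*(b + 3)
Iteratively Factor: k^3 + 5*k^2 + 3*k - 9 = (k + 3)*(k^2 + 2*k - 3) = (k + 3)^2*(k - 1)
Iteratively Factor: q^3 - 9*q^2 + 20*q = (q)*(q^2 - 9*q + 20) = q*(q - 4)*(q - 5)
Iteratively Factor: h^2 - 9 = (h - 3)*(h + 3)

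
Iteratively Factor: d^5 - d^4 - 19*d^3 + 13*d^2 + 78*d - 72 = (d - 4)*(d^4 + 3*d^3 - 7*d^2 - 15*d + 18) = (d - 4)*(d - 2)*(d^3 + 5*d^2 + 3*d - 9) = (d - 4)*(d - 2)*(d + 3)*(d^2 + 2*d - 3) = (d - 4)*(d - 2)*(d - 1)*(d + 3)*(d + 3)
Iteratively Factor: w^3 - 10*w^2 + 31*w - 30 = (w - 3)*(w^2 - 7*w + 10) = (w - 5)*(w - 3)*(w - 2)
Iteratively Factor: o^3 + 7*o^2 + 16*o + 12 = (o + 2)*(o^2 + 5*o + 6) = (o + 2)*(o + 3)*(o + 2)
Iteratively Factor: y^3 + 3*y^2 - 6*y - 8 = (y + 4)*(y^2 - y - 2) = (y - 2)*(y + 4)*(y + 1)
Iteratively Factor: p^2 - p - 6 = (p + 2)*(p - 3)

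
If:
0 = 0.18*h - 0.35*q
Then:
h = 1.94444444444444*q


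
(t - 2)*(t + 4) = t^2 + 2*t - 8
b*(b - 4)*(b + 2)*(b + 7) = b^4 + 5*b^3 - 22*b^2 - 56*b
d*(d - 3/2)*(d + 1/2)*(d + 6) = d^4 + 5*d^3 - 27*d^2/4 - 9*d/2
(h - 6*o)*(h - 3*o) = h^2 - 9*h*o + 18*o^2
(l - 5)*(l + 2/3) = l^2 - 13*l/3 - 10/3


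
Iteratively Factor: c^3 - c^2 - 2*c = (c + 1)*(c^2 - 2*c) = (c - 2)*(c + 1)*(c)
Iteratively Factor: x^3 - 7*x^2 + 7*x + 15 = (x + 1)*(x^2 - 8*x + 15) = (x - 3)*(x + 1)*(x - 5)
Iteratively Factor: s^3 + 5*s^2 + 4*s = (s + 1)*(s^2 + 4*s) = s*(s + 1)*(s + 4)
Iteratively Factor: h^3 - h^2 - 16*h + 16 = (h + 4)*(h^2 - 5*h + 4) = (h - 4)*(h + 4)*(h - 1)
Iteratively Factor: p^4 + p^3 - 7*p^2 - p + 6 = (p + 1)*(p^3 - 7*p + 6) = (p + 1)*(p + 3)*(p^2 - 3*p + 2) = (p - 1)*(p + 1)*(p + 3)*(p - 2)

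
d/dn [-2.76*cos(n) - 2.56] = 2.76*sin(n)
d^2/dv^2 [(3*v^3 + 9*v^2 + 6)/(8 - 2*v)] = 3*(-v^3 + 12*v^2 - 48*v - 50)/(v^3 - 12*v^2 + 48*v - 64)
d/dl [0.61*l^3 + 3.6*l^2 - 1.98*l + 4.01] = 1.83*l^2 + 7.2*l - 1.98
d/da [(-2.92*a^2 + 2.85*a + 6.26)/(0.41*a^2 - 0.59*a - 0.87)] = (0.5543*a^2 - 0.0523999999999996*a + 1.2139)/(0.1681*a^4 - 0.4838*a^3 - 0.3653*a^2 + 1.0266*a + 0.7569)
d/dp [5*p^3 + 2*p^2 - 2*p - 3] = 15*p^2 + 4*p - 2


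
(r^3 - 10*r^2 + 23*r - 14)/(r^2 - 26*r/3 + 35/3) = 3*(r^2 - 3*r + 2)/(3*r - 5)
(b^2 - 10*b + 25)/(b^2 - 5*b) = (b - 5)/b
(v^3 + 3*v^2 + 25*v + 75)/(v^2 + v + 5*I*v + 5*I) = (v^2 + v*(3 - 5*I) - 15*I)/(v + 1)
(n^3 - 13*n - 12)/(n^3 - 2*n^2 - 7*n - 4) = (n + 3)/(n + 1)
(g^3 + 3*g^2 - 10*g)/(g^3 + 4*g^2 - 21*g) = (g^2 + 3*g - 10)/(g^2 + 4*g - 21)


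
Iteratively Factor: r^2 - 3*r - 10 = (r - 5)*(r + 2)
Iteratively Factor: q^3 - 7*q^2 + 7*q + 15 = (q - 3)*(q^2 - 4*q - 5) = (q - 3)*(q + 1)*(q - 5)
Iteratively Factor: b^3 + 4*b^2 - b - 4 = (b + 1)*(b^2 + 3*b - 4) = (b - 1)*(b + 1)*(b + 4)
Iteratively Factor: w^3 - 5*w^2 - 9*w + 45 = (w - 5)*(w^2 - 9) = (w - 5)*(w + 3)*(w - 3)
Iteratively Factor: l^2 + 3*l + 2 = (l + 2)*(l + 1)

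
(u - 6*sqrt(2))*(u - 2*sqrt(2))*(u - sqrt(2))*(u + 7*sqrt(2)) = u^4 - 2*sqrt(2)*u^3 - 86*u^2 + 256*sqrt(2)*u - 336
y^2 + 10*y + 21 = (y + 3)*(y + 7)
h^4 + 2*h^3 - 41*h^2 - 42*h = h*(h - 6)*(h + 1)*(h + 7)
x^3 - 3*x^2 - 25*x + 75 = (x - 5)*(x - 3)*(x + 5)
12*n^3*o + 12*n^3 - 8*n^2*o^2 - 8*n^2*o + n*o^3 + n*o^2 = (-6*n + o)*(-2*n + o)*(n*o + n)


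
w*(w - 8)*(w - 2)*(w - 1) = w^4 - 11*w^3 + 26*w^2 - 16*w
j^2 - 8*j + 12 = (j - 6)*(j - 2)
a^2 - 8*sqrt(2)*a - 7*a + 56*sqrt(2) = (a - 7)*(a - 8*sqrt(2))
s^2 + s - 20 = (s - 4)*(s + 5)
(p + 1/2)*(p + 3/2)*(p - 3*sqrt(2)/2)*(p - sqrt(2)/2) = p^4 - 2*sqrt(2)*p^3 + 2*p^3 - 4*sqrt(2)*p^2 + 9*p^2/4 - 3*sqrt(2)*p/2 + 3*p + 9/8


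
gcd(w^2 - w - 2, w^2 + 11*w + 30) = 1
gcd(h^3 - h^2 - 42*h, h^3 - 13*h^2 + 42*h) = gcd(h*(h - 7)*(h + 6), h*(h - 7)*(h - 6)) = h^2 - 7*h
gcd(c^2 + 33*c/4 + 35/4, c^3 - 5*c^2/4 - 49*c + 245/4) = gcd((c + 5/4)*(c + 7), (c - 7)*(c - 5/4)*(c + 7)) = c + 7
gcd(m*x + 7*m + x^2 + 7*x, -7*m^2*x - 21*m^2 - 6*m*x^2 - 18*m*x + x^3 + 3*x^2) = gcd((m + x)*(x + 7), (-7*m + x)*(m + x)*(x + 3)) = m + x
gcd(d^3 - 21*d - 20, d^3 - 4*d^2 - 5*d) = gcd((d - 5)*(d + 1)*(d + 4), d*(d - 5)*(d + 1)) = d^2 - 4*d - 5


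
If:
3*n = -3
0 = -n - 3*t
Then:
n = -1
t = 1/3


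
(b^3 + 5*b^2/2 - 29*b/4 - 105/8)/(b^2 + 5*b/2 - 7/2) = (b^2 - b - 15/4)/(b - 1)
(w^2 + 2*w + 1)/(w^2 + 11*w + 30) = (w^2 + 2*w + 1)/(w^2 + 11*w + 30)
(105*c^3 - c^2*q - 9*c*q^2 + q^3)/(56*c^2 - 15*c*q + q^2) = (-15*c^2 - 2*c*q + q^2)/(-8*c + q)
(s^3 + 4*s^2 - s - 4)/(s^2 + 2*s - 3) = (s^2 + 5*s + 4)/(s + 3)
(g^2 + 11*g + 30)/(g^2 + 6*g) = (g + 5)/g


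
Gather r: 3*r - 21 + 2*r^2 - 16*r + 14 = 2*r^2 - 13*r - 7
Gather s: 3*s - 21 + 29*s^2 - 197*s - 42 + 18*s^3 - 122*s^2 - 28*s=18*s^3 - 93*s^2 - 222*s - 63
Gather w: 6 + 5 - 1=10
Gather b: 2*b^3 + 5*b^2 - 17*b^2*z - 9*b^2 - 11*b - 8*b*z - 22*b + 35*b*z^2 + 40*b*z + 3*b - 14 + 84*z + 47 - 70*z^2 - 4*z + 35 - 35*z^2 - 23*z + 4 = 2*b^3 + b^2*(-17*z - 4) + b*(35*z^2 + 32*z - 30) - 105*z^2 + 57*z + 72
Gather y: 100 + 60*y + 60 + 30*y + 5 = 90*y + 165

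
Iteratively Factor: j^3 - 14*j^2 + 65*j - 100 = (j - 4)*(j^2 - 10*j + 25) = (j - 5)*(j - 4)*(j - 5)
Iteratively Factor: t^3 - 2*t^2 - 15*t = (t - 5)*(t^2 + 3*t) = t*(t - 5)*(t + 3)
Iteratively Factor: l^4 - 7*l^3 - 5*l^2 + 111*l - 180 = (l - 3)*(l^3 - 4*l^2 - 17*l + 60) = (l - 3)^2*(l^2 - l - 20) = (l - 3)^2*(l + 4)*(l - 5)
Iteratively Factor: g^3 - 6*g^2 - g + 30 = (g - 5)*(g^2 - g - 6) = (g - 5)*(g + 2)*(g - 3)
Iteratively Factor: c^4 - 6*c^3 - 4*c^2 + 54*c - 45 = (c - 3)*(c^3 - 3*c^2 - 13*c + 15) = (c - 5)*(c - 3)*(c^2 + 2*c - 3) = (c - 5)*(c - 3)*(c - 1)*(c + 3)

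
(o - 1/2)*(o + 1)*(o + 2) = o^3 + 5*o^2/2 + o/2 - 1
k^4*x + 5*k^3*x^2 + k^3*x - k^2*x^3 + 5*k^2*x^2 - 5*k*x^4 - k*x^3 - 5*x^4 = (k - x)*(k + x)*(k + 5*x)*(k*x + x)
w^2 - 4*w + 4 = (w - 2)^2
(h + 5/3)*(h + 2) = h^2 + 11*h/3 + 10/3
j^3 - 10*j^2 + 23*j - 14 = (j - 7)*(j - 2)*(j - 1)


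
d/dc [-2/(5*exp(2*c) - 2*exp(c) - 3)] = (20*exp(c) - 4)*exp(c)/(-5*exp(2*c) + 2*exp(c) + 3)^2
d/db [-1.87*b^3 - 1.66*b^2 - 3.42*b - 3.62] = -5.61*b^2 - 3.32*b - 3.42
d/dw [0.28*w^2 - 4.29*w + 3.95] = 0.56*w - 4.29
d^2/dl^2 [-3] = 0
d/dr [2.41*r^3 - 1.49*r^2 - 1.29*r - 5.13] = 7.23*r^2 - 2.98*r - 1.29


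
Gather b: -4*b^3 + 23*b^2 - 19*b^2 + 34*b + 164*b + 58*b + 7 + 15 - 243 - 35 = -4*b^3 + 4*b^2 + 256*b - 256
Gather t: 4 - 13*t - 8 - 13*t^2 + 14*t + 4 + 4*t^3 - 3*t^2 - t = 4*t^3 - 16*t^2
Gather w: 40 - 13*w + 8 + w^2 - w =w^2 - 14*w + 48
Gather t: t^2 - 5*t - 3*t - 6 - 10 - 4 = t^2 - 8*t - 20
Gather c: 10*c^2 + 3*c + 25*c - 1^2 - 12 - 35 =10*c^2 + 28*c - 48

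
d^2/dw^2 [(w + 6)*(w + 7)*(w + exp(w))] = w^2*exp(w) + 17*w*exp(w) + 6*w + 70*exp(w) + 26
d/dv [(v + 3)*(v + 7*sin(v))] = v + (v + 3)*(7*cos(v) + 1) + 7*sin(v)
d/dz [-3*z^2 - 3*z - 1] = -6*z - 3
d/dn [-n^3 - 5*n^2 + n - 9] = -3*n^2 - 10*n + 1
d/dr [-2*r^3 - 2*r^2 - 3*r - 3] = -6*r^2 - 4*r - 3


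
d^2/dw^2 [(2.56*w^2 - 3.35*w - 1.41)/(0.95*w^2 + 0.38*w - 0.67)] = (-7.89507*w^3 + 2.14149*w^2 - 15.84771*w - 1.60959)/(0.857375*w^6 + 1.02885*w^5 - 1.402485*w^4 - 1.396348*w^3 + 0.989121*w^2 + 0.511746*w - 0.300763)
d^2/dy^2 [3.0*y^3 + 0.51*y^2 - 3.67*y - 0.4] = 18.0*y + 1.02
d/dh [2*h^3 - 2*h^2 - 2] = 2*h*(3*h - 2)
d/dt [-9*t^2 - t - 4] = -18*t - 1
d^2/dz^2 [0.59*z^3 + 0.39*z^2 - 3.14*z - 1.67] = 3.54*z + 0.78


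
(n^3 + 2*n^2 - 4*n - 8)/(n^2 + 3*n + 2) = (n^2 - 4)/(n + 1)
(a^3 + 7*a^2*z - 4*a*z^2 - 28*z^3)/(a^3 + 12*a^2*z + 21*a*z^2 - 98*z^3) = (a + 2*z)/(a + 7*z)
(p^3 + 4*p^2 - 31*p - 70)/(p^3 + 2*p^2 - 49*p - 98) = (p - 5)/(p - 7)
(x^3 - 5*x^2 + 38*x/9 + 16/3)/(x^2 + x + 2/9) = (3*x^2 - 17*x + 24)/(3*x + 1)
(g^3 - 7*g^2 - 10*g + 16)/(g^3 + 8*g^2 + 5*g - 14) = (g - 8)/(g + 7)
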